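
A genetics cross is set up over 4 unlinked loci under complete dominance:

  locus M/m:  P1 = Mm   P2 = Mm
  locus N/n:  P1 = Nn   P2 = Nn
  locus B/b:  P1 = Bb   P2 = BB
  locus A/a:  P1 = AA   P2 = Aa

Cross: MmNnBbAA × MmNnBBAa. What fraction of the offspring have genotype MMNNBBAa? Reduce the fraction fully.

P(MMNNBBAa) = 1/64

MmNnBbAA gametes: MNBA×2, MNbA×2, MnBA×2, MnbA×2, mNBA×2, mNbA×2, mnBA×2, mnbA×2
MmNnBBAa gametes: MNBA×2, MNBa×2, MnBA×2, MnBa×2, mNBA×2, mNBa×2, mnBA×2, mnBa×2
MmNnBbAA×MmNnBBAa grid (16·16=256): MMNNBBAA=4 MMNNBBAa=4 MMNNBbAA=4 MMNNBbAa=4 MMNnBBAA=8 MMNnBBAa=8 MMNnBbAA=8 MMNnBbAa=8 MMnnBBAA=4 MMnnBBAa=4 MMnnBbAA=4 MMnnBbAa=4 MmNNBBAA=8 MmNNBBAa=8 MmNNBbAA=8 MmNNBbAa=8 MmNnBBAA=16 MmNnBBAa=16 MmNnBbAA=16 MmNnBbAa=16 MmnnBBAA=8 MmnnBBAa=8 MmnnBbAA=8 MmnnBbAa=8 mmNNBBAA=4 mmNNBBAa=4 mmNNBbAA=4 mmNNBbAa=4 mmNnBBAA=8 mmNnBBAa=8 mmNnBbAA=8 mmNnBbAa=8 mmnnBBAA=4 mmnnBBAa=4 mmnnBbAA=4 mmnnBbAa=4
MMNNBBAa hits 4/256; gcd=4; 4÷4/256÷4 = 1/64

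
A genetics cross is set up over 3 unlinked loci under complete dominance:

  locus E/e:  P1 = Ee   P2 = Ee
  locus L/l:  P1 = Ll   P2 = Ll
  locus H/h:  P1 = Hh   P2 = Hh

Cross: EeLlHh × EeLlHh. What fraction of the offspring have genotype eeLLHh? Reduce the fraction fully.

EeLlHh gametes: ELH×1, ELh×1, ElH×1, Elh×1, eLH×1, eLh×1, elH×1, elh×1
EeLlHh gametes: ELH×1, ELh×1, ElH×1, Elh×1, eLH×1, eLh×1, elH×1, elh×1
EeLlHh×EeLlHh grid (8·8=64): EELLHH=1 EELLHh=2 EELLhh=1 EELlHH=2 EELlHh=4 EELlhh=2 EEllHH=1 EEllHh=2 EEllhh=1 EeLLHH=2 EeLLHh=4 EeLLhh=2 EeLlHH=4 EeLlHh=8 EeLlhh=4 EellHH=2 EellHh=4 Eellhh=2 eeLLHH=1 eeLLHh=2 eeLLhh=1 eeLlHH=2 eeLlHh=4 eeLlhh=2 eellHH=1 eellHh=2 eellhh=1
eeLLHh hits 2/64; gcd=2; 2÷2/64÷2 = 1/32

P(eeLLHh) = 1/32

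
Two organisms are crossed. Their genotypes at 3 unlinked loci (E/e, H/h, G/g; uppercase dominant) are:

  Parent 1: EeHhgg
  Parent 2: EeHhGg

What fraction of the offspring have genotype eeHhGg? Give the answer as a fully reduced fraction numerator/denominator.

P(eeHhGg) = 1/16

EeHhgg gametes: EHg×2, Ehg×2, eHg×2, ehg×2
EeHhGg gametes: EHG×1, EHg×1, EhG×1, Ehg×1, eHG×1, eHg×1, ehG×1, ehg×1
EeHhgg×EeHhGg grid (8·8=64): EEHHGg=2 EEHHgg=2 EEHhGg=4 EEHhgg=4 EEhhGg=2 EEhhgg=2 EeHHGg=4 EeHHgg=4 EeHhGg=8 EeHhgg=8 EehhGg=4 Eehhgg=4 eeHHGg=2 eeHHgg=2 eeHhGg=4 eeHhgg=4 eehhGg=2 eehhgg=2
eeHhGg hits 4/64; gcd=4; 4÷4/64÷4 = 1/16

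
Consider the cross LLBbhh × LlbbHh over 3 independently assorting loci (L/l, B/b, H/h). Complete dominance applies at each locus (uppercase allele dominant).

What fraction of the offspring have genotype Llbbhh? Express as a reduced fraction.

LLBbhh gametes: LBh×4, Lbh×4
LlbbHh gametes: LbH×2, Lbh×2, lbH×2, lbh×2
LLBbhh×LlbbHh grid (8·8=64): LLBbHh=8 LLBbhh=8 LLbbHh=8 LLbbhh=8 LlBbHh=8 LlBbhh=8 LlbbHh=8 Llbbhh=8
Llbbhh hits 8/64; gcd=8; 8÷8/64÷8 = 1/8

P(Llbbhh) = 1/8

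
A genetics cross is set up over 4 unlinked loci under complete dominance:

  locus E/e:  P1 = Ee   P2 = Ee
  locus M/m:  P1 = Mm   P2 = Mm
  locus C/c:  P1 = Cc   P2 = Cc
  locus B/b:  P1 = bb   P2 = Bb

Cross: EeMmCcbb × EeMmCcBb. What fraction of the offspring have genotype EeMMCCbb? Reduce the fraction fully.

EeMmCcbb gametes: EMCb×2, EMcb×2, EmCb×2, Emcb×2, eMCb×2, eMcb×2, emCb×2, emcb×2
EeMmCcBb gametes: EMCB×1, EMCb×1, EMcB×1, EMcb×1, EmCB×1, EmCb×1, EmcB×1, Emcb×1, eMCB×1, eMCb×1, eMcB×1, eMcb×1, emCB×1, emCb×1, emcB×1, emcb×1
EeMmCcbb×EeMmCcBb grid (16·16=256): EEMMCCBb=2 EEMMCCbb=2 EEMMCcBb=4 EEMMCcbb=4 EEMMccBb=2 EEMMccbb=2 EEMmCCBb=4 EEMmCCbb=4 EEMmCcBb=8 EEMmCcbb=8 EEMmccBb=4 EEMmccbb=4 EEmmCCBb=2 EEmmCCbb=2 EEmmCcBb=4 EEmmCcbb=4 EEmmccBb=2 EEmmccbb=2 EeMMCCBb=4 EeMMCCbb=4 EeMMCcBb=8 EeMMCcbb=8 EeMMccBb=4 EeMMccbb=4 EeMmCCBb=8 EeMmCCbb=8 EeMmCcBb=16 EeMmCcbb=16 EeMmccBb=8 EeMmccbb=8 EemmCCBb=4 EemmCCbb=4 EemmCcBb=8 EemmCcbb=8 EemmccBb=4 Eemmccbb=4 eeMMCCBb=2 eeMMCCbb=2 eeMMCcBb=4 eeMMCcbb=4 eeMMccBb=2 eeMMccbb=2 eeMmCCBb=4 eeMmCCbb=4 eeMmCcBb=8 eeMmCcbb=8 eeMmccBb=4 eeMmccbb=4 eemmCCBb=2 eemmCCbb=2 eemmCcBb=4 eemmCcbb=4 eemmccBb=2 eemmccbb=2
EeMMCCbb hits 4/256; gcd=4; 4÷4/256÷4 = 1/64

P(EeMMCCbb) = 1/64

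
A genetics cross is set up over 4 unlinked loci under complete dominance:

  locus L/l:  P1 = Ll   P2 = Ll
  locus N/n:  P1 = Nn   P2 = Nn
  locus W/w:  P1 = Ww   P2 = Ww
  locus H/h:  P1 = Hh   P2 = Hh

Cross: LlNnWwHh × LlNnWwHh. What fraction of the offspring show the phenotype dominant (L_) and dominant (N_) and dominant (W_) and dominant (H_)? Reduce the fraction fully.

LlNnWwHh gametes: LNWH×1, LNWh×1, LNwH×1, LNwh×1, LnWH×1, LnWh×1, LnwH×1, Lnwh×1, lNWH×1, lNWh×1, lNwH×1, lNwh×1, lnWH×1, lnWh×1, lnwH×1, lnwh×1
LlNnWwHh gametes: LNWH×1, LNWh×1, LNwH×1, LNwh×1, LnWH×1, LnWh×1, LnwH×1, Lnwh×1, lNWH×1, lNWh×1, lNwH×1, lNwh×1, lnWH×1, lnWh×1, lnwH×1, lnwh×1
LlNnWwHh×LlNnWwHh grid (16·16=256): LLNNWWHH=1 LLNNWWHh=2 LLNNWWhh=1 LLNNWwHH=2 LLNNWwHh=4 LLNNWwhh=2 LLNNwwHH=1 LLNNwwHh=2 LLNNwwhh=1 LLNnWWHH=2 LLNnWWHh=4 LLNnWWhh=2 LLNnWwHH=4 LLNnWwHh=8 LLNnWwhh=4 LLNnwwHH=2 LLNnwwHh=4 LLNnwwhh=2 LLnnWWHH=1 LLnnWWHh=2 LLnnWWhh=1 LLnnWwHH=2 LLnnWwHh=4 LLnnWwhh=2 LLnnwwHH=1 LLnnwwHh=2 LLnnwwhh=1 LlNNWWHH=2 LlNNWWHh=4 LlNNWWhh=2 LlNNWwHH=4 LlNNWwHh=8 LlNNWwhh=4 LlNNwwHH=2 LlNNwwHh=4 LlNNwwhh=2 LlNnWWHH=4 LlNnWWHh=8 LlNnWWhh=4 LlNnWwHH=8 LlNnWwHh=16 LlNnWwhh=8 LlNnwwHH=4 LlNnwwHh=8 LlNnwwhh=4 LlnnWWHH=2 LlnnWWHh=4 LlnnWWhh=2 LlnnWwHH=4 LlnnWwHh=8 LlnnWwhh=4 LlnnwwHH=2 LlnnwwHh=4 Llnnwwhh=2 llNNWWHH=1 llNNWWHh=2 llNNWWhh=1 llNNWwHH=2 llNNWwHh=4 llNNWwhh=2 llNNwwHH=1 llNNwwHh=2 llNNwwhh=1 llNnWWHH=2 llNnWWHh=4 llNnWWhh=2 llNnWwHH=4 llNnWwHh=8 llNnWwhh=4 llNnwwHH=2 llNnwwHh=4 llNnwwhh=2 llnnWWHH=1 llnnWWHh=2 llnnWWhh=1 llnnWwHH=2 llnnWwHh=4 llnnWwhh=2 llnnwwHH=1 llnnwwHh=2 llnnwwhh=1
L_ N_ W_ H_ hits 81/256; gcd=1; 81÷1/256÷1 = 81/256

P(L_ N_ W_ H_) = 81/256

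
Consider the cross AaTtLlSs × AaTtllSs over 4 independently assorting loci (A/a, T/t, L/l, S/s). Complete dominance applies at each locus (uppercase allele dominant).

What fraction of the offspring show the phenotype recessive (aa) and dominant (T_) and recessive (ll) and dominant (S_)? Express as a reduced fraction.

AaTtLlSs gametes: ATLS×1, ATLs×1, ATlS×1, ATls×1, AtLS×1, AtLs×1, AtlS×1, Atls×1, aTLS×1, aTLs×1, aTlS×1, aTls×1, atLS×1, atLs×1, atlS×1, atls×1
AaTtllSs gametes: ATlS×2, ATls×2, AtlS×2, Atls×2, aTlS×2, aTls×2, atlS×2, atls×2
AaTtLlSs×AaTtllSs grid (16·16=256): AATTLlSS=2 AATTLlSs=4 AATTLlss=2 AATTllSS=2 AATTllSs=4 AATTllss=2 AATtLlSS=4 AATtLlSs=8 AATtLlss=4 AATtllSS=4 AATtllSs=8 AATtllss=4 AAttLlSS=2 AAttLlSs=4 AAttLlss=2 AAttllSS=2 AAttllSs=4 AAttllss=2 AaTTLlSS=4 AaTTLlSs=8 AaTTLlss=4 AaTTllSS=4 AaTTllSs=8 AaTTllss=4 AaTtLlSS=8 AaTtLlSs=16 AaTtLlss=8 AaTtllSS=8 AaTtllSs=16 AaTtllss=8 AattLlSS=4 AattLlSs=8 AattLlss=4 AattllSS=4 AattllSs=8 Aattllss=4 aaTTLlSS=2 aaTTLlSs=4 aaTTLlss=2 aaTTllSS=2 aaTTllSs=4 aaTTllss=2 aaTtLlSS=4 aaTtLlSs=8 aaTtLlss=4 aaTtllSS=4 aaTtllSs=8 aaTtllss=4 aattLlSS=2 aattLlSs=4 aattLlss=2 aattllSS=2 aattllSs=4 aattllss=2
aa T_ ll S_ hits 18/256; gcd=2; 18÷2/256÷2 = 9/128

P(aa T_ ll S_) = 9/128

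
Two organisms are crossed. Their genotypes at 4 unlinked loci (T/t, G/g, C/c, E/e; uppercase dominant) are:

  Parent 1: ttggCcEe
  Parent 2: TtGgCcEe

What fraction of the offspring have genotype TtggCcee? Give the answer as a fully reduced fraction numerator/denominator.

ttggCcEe gametes: tgCE×4, tgCe×4, tgcE×4, tgce×4
TtGgCcEe gametes: TGCE×1, TGCe×1, TGcE×1, TGce×1, TgCE×1, TgCe×1, TgcE×1, Tgce×1, tGCE×1, tGCe×1, tGcE×1, tGce×1, tgCE×1, tgCe×1, tgcE×1, tgce×1
ttggCcEe×TtGgCcEe grid (16·16=256): TtGgCCEE=4 TtGgCCEe=8 TtGgCCee=4 TtGgCcEE=8 TtGgCcEe=16 TtGgCcee=8 TtGgccEE=4 TtGgccEe=8 TtGgccee=4 TtggCCEE=4 TtggCCEe=8 TtggCCee=4 TtggCcEE=8 TtggCcEe=16 TtggCcee=8 TtggccEE=4 TtggccEe=8 Ttggccee=4 ttGgCCEE=4 ttGgCCEe=8 ttGgCCee=4 ttGgCcEE=8 ttGgCcEe=16 ttGgCcee=8 ttGgccEE=4 ttGgccEe=8 ttGgccee=4 ttggCCEE=4 ttggCCEe=8 ttggCCee=4 ttggCcEE=8 ttggCcEe=16 ttggCcee=8 ttggccEE=4 ttggccEe=8 ttggccee=4
TtggCcee hits 8/256; gcd=8; 8÷8/256÷8 = 1/32

P(TtggCcee) = 1/32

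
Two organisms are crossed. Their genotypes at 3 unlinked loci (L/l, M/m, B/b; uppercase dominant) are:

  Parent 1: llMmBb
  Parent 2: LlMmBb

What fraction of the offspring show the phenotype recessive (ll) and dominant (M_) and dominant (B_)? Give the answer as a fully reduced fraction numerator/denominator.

llMmBb gametes: lMB×2, lMb×2, lmB×2, lmb×2
LlMmBb gametes: LMB×1, LMb×1, LmB×1, Lmb×1, lMB×1, lMb×1, lmB×1, lmb×1
llMmBb×LlMmBb grid (8·8=64): LlMMBB=2 LlMMBb=4 LlMMbb=2 LlMmBB=4 LlMmBb=8 LlMmbb=4 LlmmBB=2 LlmmBb=4 Llmmbb=2 llMMBB=2 llMMBb=4 llMMbb=2 llMmBB=4 llMmBb=8 llMmbb=4 llmmBB=2 llmmBb=4 llmmbb=2
ll M_ B_ hits 18/64; gcd=2; 18÷2/64÷2 = 9/32

P(ll M_ B_) = 9/32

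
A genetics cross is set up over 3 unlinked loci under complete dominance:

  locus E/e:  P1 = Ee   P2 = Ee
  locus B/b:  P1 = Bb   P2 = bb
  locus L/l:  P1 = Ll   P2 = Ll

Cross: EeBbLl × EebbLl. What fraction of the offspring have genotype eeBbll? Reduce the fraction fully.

EeBbLl gametes: EBL×1, EBl×1, EbL×1, Ebl×1, eBL×1, eBl×1, ebL×1, ebl×1
EebbLl gametes: EbL×2, Ebl×2, ebL×2, ebl×2
EeBbLl×EebbLl grid (8·8=64): EEBbLL=2 EEBbLl=4 EEBbll=2 EEbbLL=2 EEbbLl=4 EEbbll=2 EeBbLL=4 EeBbLl=8 EeBbll=4 EebbLL=4 EebbLl=8 Eebbll=4 eeBbLL=2 eeBbLl=4 eeBbll=2 eebbLL=2 eebbLl=4 eebbll=2
eeBbll hits 2/64; gcd=2; 2÷2/64÷2 = 1/32

P(eeBbll) = 1/32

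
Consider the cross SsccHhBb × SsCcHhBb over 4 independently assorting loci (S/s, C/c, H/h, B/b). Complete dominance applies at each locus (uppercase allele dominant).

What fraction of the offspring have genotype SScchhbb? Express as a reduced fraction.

P(SScchhbb) = 1/128

SsccHhBb gametes: ScHB×2, ScHb×2, SchB×2, Schb×2, scHB×2, scHb×2, schB×2, schb×2
SsCcHhBb gametes: SCHB×1, SCHb×1, SChB×1, SChb×1, ScHB×1, ScHb×1, SchB×1, Schb×1, sCHB×1, sCHb×1, sChB×1, sChb×1, scHB×1, scHb×1, schB×1, schb×1
SsccHhBb×SsCcHhBb grid (16·16=256): SSCcHHBB=2 SSCcHHBb=4 SSCcHHbb=2 SSCcHhBB=4 SSCcHhBb=8 SSCcHhbb=4 SSCchhBB=2 SSCchhBb=4 SSCchhbb=2 SSccHHBB=2 SSccHHBb=4 SSccHHbb=2 SSccHhBB=4 SSccHhBb=8 SSccHhbb=4 SScchhBB=2 SScchhBb=4 SScchhbb=2 SsCcHHBB=4 SsCcHHBb=8 SsCcHHbb=4 SsCcHhBB=8 SsCcHhBb=16 SsCcHhbb=8 SsCchhBB=4 SsCchhBb=8 SsCchhbb=4 SsccHHBB=4 SsccHHBb=8 SsccHHbb=4 SsccHhBB=8 SsccHhBb=16 SsccHhbb=8 SscchhBB=4 SscchhBb=8 Sscchhbb=4 ssCcHHBB=2 ssCcHHBb=4 ssCcHHbb=2 ssCcHhBB=4 ssCcHhBb=8 ssCcHhbb=4 ssCchhBB=2 ssCchhBb=4 ssCchhbb=2 ssccHHBB=2 ssccHHBb=4 ssccHHbb=2 ssccHhBB=4 ssccHhBb=8 ssccHhbb=4 sscchhBB=2 sscchhBb=4 sscchhbb=2
SScchhbb hits 2/256; gcd=2; 2÷2/256÷2 = 1/128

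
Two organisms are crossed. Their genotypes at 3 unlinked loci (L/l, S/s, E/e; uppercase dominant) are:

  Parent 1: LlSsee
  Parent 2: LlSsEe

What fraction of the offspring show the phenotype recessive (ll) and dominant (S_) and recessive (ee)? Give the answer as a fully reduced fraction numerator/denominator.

LlSsee gametes: LSe×2, Lse×2, lSe×2, lse×2
LlSsEe gametes: LSE×1, LSe×1, LsE×1, Lse×1, lSE×1, lSe×1, lsE×1, lse×1
LlSsee×LlSsEe grid (8·8=64): LLSSEe=2 LLSSee=2 LLSsEe=4 LLSsee=4 LLssEe=2 LLssee=2 LlSSEe=4 LlSSee=4 LlSsEe=8 LlSsee=8 LlssEe=4 Llssee=4 llSSEe=2 llSSee=2 llSsEe=4 llSsee=4 llssEe=2 llssee=2
ll S_ ee hits 6/64; gcd=2; 6÷2/64÷2 = 3/32

P(ll S_ ee) = 3/32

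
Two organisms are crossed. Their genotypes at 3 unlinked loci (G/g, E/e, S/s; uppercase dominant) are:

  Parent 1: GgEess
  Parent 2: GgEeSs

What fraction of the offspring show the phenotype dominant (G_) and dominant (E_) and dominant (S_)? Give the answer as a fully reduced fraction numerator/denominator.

P(G_ E_ S_) = 9/32

GgEess gametes: GEs×2, Ges×2, gEs×2, ges×2
GgEeSs gametes: GES×1, GEs×1, GeS×1, Ges×1, gES×1, gEs×1, geS×1, ges×1
GgEess×GgEeSs grid (8·8=64): GGEESs=2 GGEEss=2 GGEeSs=4 GGEess=4 GGeeSs=2 GGeess=2 GgEESs=4 GgEEss=4 GgEeSs=8 GgEess=8 GgeeSs=4 Ggeess=4 ggEESs=2 ggEEss=2 ggEeSs=4 ggEess=4 ggeeSs=2 ggeess=2
G_ E_ S_ hits 18/64; gcd=2; 18÷2/64÷2 = 9/32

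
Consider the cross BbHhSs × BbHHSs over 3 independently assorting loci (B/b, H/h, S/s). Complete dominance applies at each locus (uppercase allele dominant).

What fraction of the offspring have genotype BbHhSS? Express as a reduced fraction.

P(BbHhSS) = 1/16

BbHhSs gametes: BHS×1, BHs×1, BhS×1, Bhs×1, bHS×1, bHs×1, bhS×1, bhs×1
BbHHSs gametes: BHS×2, BHs×2, bHS×2, bHs×2
BbHhSs×BbHHSs grid (8·8=64): BBHHSS=2 BBHHSs=4 BBHHss=2 BBHhSS=2 BBHhSs=4 BBHhss=2 BbHHSS=4 BbHHSs=8 BbHHss=4 BbHhSS=4 BbHhSs=8 BbHhss=4 bbHHSS=2 bbHHSs=4 bbHHss=2 bbHhSS=2 bbHhSs=4 bbHhss=2
BbHhSS hits 4/64; gcd=4; 4÷4/64÷4 = 1/16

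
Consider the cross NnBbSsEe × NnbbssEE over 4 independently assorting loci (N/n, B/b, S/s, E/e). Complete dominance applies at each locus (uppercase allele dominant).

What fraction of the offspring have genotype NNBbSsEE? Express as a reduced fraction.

P(NNBbSsEE) = 1/32

NnBbSsEe gametes: NBSE×1, NBSe×1, NBsE×1, NBse×1, NbSE×1, NbSe×1, NbsE×1, Nbse×1, nBSE×1, nBSe×1, nBsE×1, nBse×1, nbSE×1, nbSe×1, nbsE×1, nbse×1
NnbbssEE gametes: NbsE×8, nbsE×8
NnBbSsEe×NnbbssEE grid (16·16=256): NNBbSsEE=8 NNBbSsEe=8 NNBbssEE=8 NNBbssEe=8 NNbbSsEE=8 NNbbSsEe=8 NNbbssEE=8 NNbbssEe=8 NnBbSsEE=16 NnBbSsEe=16 NnBbssEE=16 NnBbssEe=16 NnbbSsEE=16 NnbbSsEe=16 NnbbssEE=16 NnbbssEe=16 nnBbSsEE=8 nnBbSsEe=8 nnBbssEE=8 nnBbssEe=8 nnbbSsEE=8 nnbbSsEe=8 nnbbssEE=8 nnbbssEe=8
NNBbSsEE hits 8/256; gcd=8; 8÷8/256÷8 = 1/32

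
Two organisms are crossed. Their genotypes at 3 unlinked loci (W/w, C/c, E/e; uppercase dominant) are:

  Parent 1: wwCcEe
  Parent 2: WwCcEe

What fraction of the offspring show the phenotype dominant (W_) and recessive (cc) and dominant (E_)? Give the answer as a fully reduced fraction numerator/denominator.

wwCcEe gametes: wCE×2, wCe×2, wcE×2, wce×2
WwCcEe gametes: WCE×1, WCe×1, WcE×1, Wce×1, wCE×1, wCe×1, wcE×1, wce×1
wwCcEe×WwCcEe grid (8·8=64): WwCCEE=2 WwCCEe=4 WwCCee=2 WwCcEE=4 WwCcEe=8 WwCcee=4 WwccEE=2 WwccEe=4 Wwccee=2 wwCCEE=2 wwCCEe=4 wwCCee=2 wwCcEE=4 wwCcEe=8 wwCcee=4 wwccEE=2 wwccEe=4 wwccee=2
W_ cc E_ hits 6/64; gcd=2; 6÷2/64÷2 = 3/32

P(W_ cc E_) = 3/32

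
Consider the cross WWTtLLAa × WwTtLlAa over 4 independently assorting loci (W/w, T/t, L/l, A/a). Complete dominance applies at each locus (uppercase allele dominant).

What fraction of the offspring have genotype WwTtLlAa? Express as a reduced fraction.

P(WwTtLlAa) = 1/16

WWTtLLAa gametes: WTLA×4, WTLa×4, WtLA×4, WtLa×4
WwTtLlAa gametes: WTLA×1, WTLa×1, WTlA×1, WTla×1, WtLA×1, WtLa×1, WtlA×1, Wtla×1, wTLA×1, wTLa×1, wTlA×1, wTla×1, wtLA×1, wtLa×1, wtlA×1, wtla×1
WWTtLLAa×WwTtLlAa grid (16·16=256): WWTTLLAA=4 WWTTLLAa=8 WWTTLLaa=4 WWTTLlAA=4 WWTTLlAa=8 WWTTLlaa=4 WWTtLLAA=8 WWTtLLAa=16 WWTtLLaa=8 WWTtLlAA=8 WWTtLlAa=16 WWTtLlaa=8 WWttLLAA=4 WWttLLAa=8 WWttLLaa=4 WWttLlAA=4 WWttLlAa=8 WWttLlaa=4 WwTTLLAA=4 WwTTLLAa=8 WwTTLLaa=4 WwTTLlAA=4 WwTTLlAa=8 WwTTLlaa=4 WwTtLLAA=8 WwTtLLAa=16 WwTtLLaa=8 WwTtLlAA=8 WwTtLlAa=16 WwTtLlaa=8 WwttLLAA=4 WwttLLAa=8 WwttLLaa=4 WwttLlAA=4 WwttLlAa=8 WwttLlaa=4
WwTtLlAa hits 16/256; gcd=16; 16÷16/256÷16 = 1/16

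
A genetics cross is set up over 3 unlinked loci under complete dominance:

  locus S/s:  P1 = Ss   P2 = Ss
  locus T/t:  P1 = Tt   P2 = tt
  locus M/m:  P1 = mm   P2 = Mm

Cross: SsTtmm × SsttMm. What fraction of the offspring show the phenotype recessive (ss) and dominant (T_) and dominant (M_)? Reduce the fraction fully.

SsTtmm gametes: STm×2, Stm×2, sTm×2, stm×2
SsttMm gametes: StM×2, Stm×2, stM×2, stm×2
SsTtmm×SsttMm grid (8·8=64): SSTtMm=4 SSTtmm=4 SSttMm=4 SSttmm=4 SsTtMm=8 SsTtmm=8 SsttMm=8 Ssttmm=8 ssTtMm=4 ssTtmm=4 ssttMm=4 ssttmm=4
ss T_ M_ hits 4/64; gcd=4; 4÷4/64÷4 = 1/16

P(ss T_ M_) = 1/16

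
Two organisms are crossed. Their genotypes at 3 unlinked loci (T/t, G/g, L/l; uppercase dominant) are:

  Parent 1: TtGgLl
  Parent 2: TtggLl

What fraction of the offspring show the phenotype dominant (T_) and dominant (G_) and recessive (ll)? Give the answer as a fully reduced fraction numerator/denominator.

TtGgLl gametes: TGL×1, TGl×1, TgL×1, Tgl×1, tGL×1, tGl×1, tgL×1, tgl×1
TtggLl gametes: TgL×2, Tgl×2, tgL×2, tgl×2
TtGgLl×TtggLl grid (8·8=64): TTGgLL=2 TTGgLl=4 TTGgll=2 TTggLL=2 TTggLl=4 TTggll=2 TtGgLL=4 TtGgLl=8 TtGgll=4 TtggLL=4 TtggLl=8 Ttggll=4 ttGgLL=2 ttGgLl=4 ttGgll=2 ttggLL=2 ttggLl=4 ttggll=2
T_ G_ ll hits 6/64; gcd=2; 6÷2/64÷2 = 3/32

P(T_ G_ ll) = 3/32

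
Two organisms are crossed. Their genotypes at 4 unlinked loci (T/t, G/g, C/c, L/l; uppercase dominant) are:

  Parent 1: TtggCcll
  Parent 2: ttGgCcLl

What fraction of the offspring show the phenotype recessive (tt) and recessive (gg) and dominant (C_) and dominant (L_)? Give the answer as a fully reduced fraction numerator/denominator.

TtggCcll gametes: TgCl×4, Tgcl×4, tgCl×4, tgcl×4
ttGgCcLl gametes: tGCL×2, tGCl×2, tGcL×2, tGcl×2, tgCL×2, tgCl×2, tgcL×2, tgcl×2
TtggCcll×ttGgCcLl grid (16·16=256): TtGgCCLl=8 TtGgCCll=8 TtGgCcLl=16 TtGgCcll=16 TtGgccLl=8 TtGgccll=8 TtggCCLl=8 TtggCCll=8 TtggCcLl=16 TtggCcll=16 TtggccLl=8 Ttggccll=8 ttGgCCLl=8 ttGgCCll=8 ttGgCcLl=16 ttGgCcll=16 ttGgccLl=8 ttGgccll=8 ttggCCLl=8 ttggCCll=8 ttggCcLl=16 ttggCcll=16 ttggccLl=8 ttggccll=8
tt gg C_ L_ hits 24/256; gcd=8; 24÷8/256÷8 = 3/32

P(tt gg C_ L_) = 3/32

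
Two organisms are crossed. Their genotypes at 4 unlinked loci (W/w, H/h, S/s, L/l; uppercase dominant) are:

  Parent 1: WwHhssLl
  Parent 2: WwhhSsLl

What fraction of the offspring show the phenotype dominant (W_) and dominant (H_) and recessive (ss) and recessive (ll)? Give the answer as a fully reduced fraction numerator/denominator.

WwHhssLl gametes: WHsL×2, WHsl×2, WhsL×2, Whsl×2, wHsL×2, wHsl×2, whsL×2, whsl×2
WwhhSsLl gametes: WhSL×2, WhSl×2, WhsL×2, Whsl×2, whSL×2, whSl×2, whsL×2, whsl×2
WwHhssLl×WwhhSsLl grid (16·16=256): WWHhSsLL=4 WWHhSsLl=8 WWHhSsll=4 WWHhssLL=4 WWHhssLl=8 WWHhssll=4 WWhhSsLL=4 WWhhSsLl=8 WWhhSsll=4 WWhhssLL=4 WWhhssLl=8 WWhhssll=4 WwHhSsLL=8 WwHhSsLl=16 WwHhSsll=8 WwHhssLL=8 WwHhssLl=16 WwHhssll=8 WwhhSsLL=8 WwhhSsLl=16 WwhhSsll=8 WwhhssLL=8 WwhhssLl=16 Wwhhssll=8 wwHhSsLL=4 wwHhSsLl=8 wwHhSsll=4 wwHhssLL=4 wwHhssLl=8 wwHhssll=4 wwhhSsLL=4 wwhhSsLl=8 wwhhSsll=4 wwhhssLL=4 wwhhssLl=8 wwhhssll=4
W_ H_ ss ll hits 12/256; gcd=4; 12÷4/256÷4 = 3/64

P(W_ H_ ss ll) = 3/64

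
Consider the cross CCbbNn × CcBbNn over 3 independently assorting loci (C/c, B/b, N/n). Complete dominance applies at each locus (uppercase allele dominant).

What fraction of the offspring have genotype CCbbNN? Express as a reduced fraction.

P(CCbbNN) = 1/16

CCbbNn gametes: CbN×4, Cbn×4
CcBbNn gametes: CBN×1, CBn×1, CbN×1, Cbn×1, cBN×1, cBn×1, cbN×1, cbn×1
CCbbNn×CcBbNn grid (8·8=64): CCBbNN=4 CCBbNn=8 CCBbnn=4 CCbbNN=4 CCbbNn=8 CCbbnn=4 CcBbNN=4 CcBbNn=8 CcBbnn=4 CcbbNN=4 CcbbNn=8 Ccbbnn=4
CCbbNN hits 4/64; gcd=4; 4÷4/64÷4 = 1/16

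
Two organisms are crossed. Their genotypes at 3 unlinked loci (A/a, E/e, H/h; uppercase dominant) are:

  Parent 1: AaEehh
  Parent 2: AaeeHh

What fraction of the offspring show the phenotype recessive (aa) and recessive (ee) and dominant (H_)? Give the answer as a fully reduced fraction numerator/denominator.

P(aa ee H_) = 1/16

AaEehh gametes: AEh×2, Aeh×2, aEh×2, aeh×2
AaeeHh gametes: AeH×2, Aeh×2, aeH×2, aeh×2
AaEehh×AaeeHh grid (8·8=64): AAEeHh=4 AAEehh=4 AAeeHh=4 AAeehh=4 AaEeHh=8 AaEehh=8 AaeeHh=8 Aaeehh=8 aaEeHh=4 aaEehh=4 aaeeHh=4 aaeehh=4
aa ee H_ hits 4/64; gcd=4; 4÷4/64÷4 = 1/16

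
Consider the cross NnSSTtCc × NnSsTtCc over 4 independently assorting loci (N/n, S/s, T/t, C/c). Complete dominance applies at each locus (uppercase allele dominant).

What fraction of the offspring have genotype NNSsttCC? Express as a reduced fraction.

P(NNSsttCC) = 1/128

NnSSTtCc gametes: NSTC×2, NSTc×2, NStC×2, NStc×2, nSTC×2, nSTc×2, nStC×2, nStc×2
NnSsTtCc gametes: NSTC×1, NSTc×1, NStC×1, NStc×1, NsTC×1, NsTc×1, NstC×1, Nstc×1, nSTC×1, nSTc×1, nStC×1, nStc×1, nsTC×1, nsTc×1, nstC×1, nstc×1
NnSSTtCc×NnSsTtCc grid (16·16=256): NNSSTTCC=2 NNSSTTCc=4 NNSSTTcc=2 NNSSTtCC=4 NNSSTtCc=8 NNSSTtcc=4 NNSSttCC=2 NNSSttCc=4 NNSSttcc=2 NNSsTTCC=2 NNSsTTCc=4 NNSsTTcc=2 NNSsTtCC=4 NNSsTtCc=8 NNSsTtcc=4 NNSsttCC=2 NNSsttCc=4 NNSsttcc=2 NnSSTTCC=4 NnSSTTCc=8 NnSSTTcc=4 NnSSTtCC=8 NnSSTtCc=16 NnSSTtcc=8 NnSSttCC=4 NnSSttCc=8 NnSSttcc=4 NnSsTTCC=4 NnSsTTCc=8 NnSsTTcc=4 NnSsTtCC=8 NnSsTtCc=16 NnSsTtcc=8 NnSsttCC=4 NnSsttCc=8 NnSsttcc=4 nnSSTTCC=2 nnSSTTCc=4 nnSSTTcc=2 nnSSTtCC=4 nnSSTtCc=8 nnSSTtcc=4 nnSSttCC=2 nnSSttCc=4 nnSSttcc=2 nnSsTTCC=2 nnSsTTCc=4 nnSsTTcc=2 nnSsTtCC=4 nnSsTtCc=8 nnSsTtcc=4 nnSsttCC=2 nnSsttCc=4 nnSsttcc=2
NNSsttCC hits 2/256; gcd=2; 2÷2/256÷2 = 1/128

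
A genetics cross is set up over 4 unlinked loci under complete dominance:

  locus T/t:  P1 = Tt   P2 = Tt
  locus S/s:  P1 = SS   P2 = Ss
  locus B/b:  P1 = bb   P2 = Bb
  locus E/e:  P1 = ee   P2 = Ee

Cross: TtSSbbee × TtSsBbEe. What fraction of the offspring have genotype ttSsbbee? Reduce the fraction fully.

P(ttSsbbee) = 1/32

TtSSbbee gametes: TSbe×8, tSbe×8
TtSsBbEe gametes: TSBE×1, TSBe×1, TSbE×1, TSbe×1, TsBE×1, TsBe×1, TsbE×1, Tsbe×1, tSBE×1, tSBe×1, tSbE×1, tSbe×1, tsBE×1, tsBe×1, tsbE×1, tsbe×1
TtSSbbee×TtSsBbEe grid (16·16=256): TTSSBbEe=8 TTSSBbee=8 TTSSbbEe=8 TTSSbbee=8 TTSsBbEe=8 TTSsBbee=8 TTSsbbEe=8 TTSsbbee=8 TtSSBbEe=16 TtSSBbee=16 TtSSbbEe=16 TtSSbbee=16 TtSsBbEe=16 TtSsBbee=16 TtSsbbEe=16 TtSsbbee=16 ttSSBbEe=8 ttSSBbee=8 ttSSbbEe=8 ttSSbbee=8 ttSsBbEe=8 ttSsBbee=8 ttSsbbEe=8 ttSsbbee=8
ttSsbbee hits 8/256; gcd=8; 8÷8/256÷8 = 1/32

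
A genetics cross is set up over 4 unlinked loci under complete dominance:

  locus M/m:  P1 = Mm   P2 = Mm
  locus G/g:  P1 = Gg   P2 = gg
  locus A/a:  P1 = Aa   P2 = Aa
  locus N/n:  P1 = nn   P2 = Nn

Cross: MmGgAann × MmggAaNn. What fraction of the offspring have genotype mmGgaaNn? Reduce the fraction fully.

MmGgAann gametes: MGAn×2, MGan×2, MgAn×2, Mgan×2, mGAn×2, mGan×2, mgAn×2, mgan×2
MmggAaNn gametes: MgAN×2, MgAn×2, MgaN×2, Mgan×2, mgAN×2, mgAn×2, mgaN×2, mgan×2
MmGgAann×MmggAaNn grid (16·16=256): MMGgAANn=4 MMGgAAnn=4 MMGgAaNn=8 MMGgAann=8 MMGgaaNn=4 MMGgaann=4 MMggAANn=4 MMggAAnn=4 MMggAaNn=8 MMggAann=8 MMggaaNn=4 MMggaann=4 MmGgAANn=8 MmGgAAnn=8 MmGgAaNn=16 MmGgAann=16 MmGgaaNn=8 MmGgaann=8 MmggAANn=8 MmggAAnn=8 MmggAaNn=16 MmggAann=16 MmggaaNn=8 Mmggaann=8 mmGgAANn=4 mmGgAAnn=4 mmGgAaNn=8 mmGgAann=8 mmGgaaNn=4 mmGgaann=4 mmggAANn=4 mmggAAnn=4 mmggAaNn=8 mmggAann=8 mmggaaNn=4 mmggaann=4
mmGgaaNn hits 4/256; gcd=4; 4÷4/256÷4 = 1/64

P(mmGgaaNn) = 1/64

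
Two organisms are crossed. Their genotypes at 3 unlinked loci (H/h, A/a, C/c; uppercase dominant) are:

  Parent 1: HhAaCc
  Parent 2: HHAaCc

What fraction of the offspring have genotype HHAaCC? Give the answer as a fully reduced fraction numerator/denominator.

HhAaCc gametes: HAC×1, HAc×1, HaC×1, Hac×1, hAC×1, hAc×1, haC×1, hac×1
HHAaCc gametes: HAC×2, HAc×2, HaC×2, Hac×2
HhAaCc×HHAaCc grid (8·8=64): HHAACC=2 HHAACc=4 HHAAcc=2 HHAaCC=4 HHAaCc=8 HHAacc=4 HHaaCC=2 HHaaCc=4 HHaacc=2 HhAACC=2 HhAACc=4 HhAAcc=2 HhAaCC=4 HhAaCc=8 HhAacc=4 HhaaCC=2 HhaaCc=4 Hhaacc=2
HHAaCC hits 4/64; gcd=4; 4÷4/64÷4 = 1/16

P(HHAaCC) = 1/16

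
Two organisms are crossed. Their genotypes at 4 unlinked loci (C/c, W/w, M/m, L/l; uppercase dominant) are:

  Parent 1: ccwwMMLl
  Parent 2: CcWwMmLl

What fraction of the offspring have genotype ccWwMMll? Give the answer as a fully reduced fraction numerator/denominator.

ccwwMMLl gametes: cwML×8, cwMl×8
CcWwMmLl gametes: CWML×1, CWMl×1, CWmL×1, CWml×1, CwML×1, CwMl×1, CwmL×1, Cwml×1, cWML×1, cWMl×1, cWmL×1, cWml×1, cwML×1, cwMl×1, cwmL×1, cwml×1
ccwwMMLl×CcWwMmLl grid (16·16=256): CcWwMMLL=8 CcWwMMLl=16 CcWwMMll=8 CcWwMmLL=8 CcWwMmLl=16 CcWwMmll=8 CcwwMMLL=8 CcwwMMLl=16 CcwwMMll=8 CcwwMmLL=8 CcwwMmLl=16 CcwwMmll=8 ccWwMMLL=8 ccWwMMLl=16 ccWwMMll=8 ccWwMmLL=8 ccWwMmLl=16 ccWwMmll=8 ccwwMMLL=8 ccwwMMLl=16 ccwwMMll=8 ccwwMmLL=8 ccwwMmLl=16 ccwwMmll=8
ccWwMMll hits 8/256; gcd=8; 8÷8/256÷8 = 1/32

P(ccWwMMll) = 1/32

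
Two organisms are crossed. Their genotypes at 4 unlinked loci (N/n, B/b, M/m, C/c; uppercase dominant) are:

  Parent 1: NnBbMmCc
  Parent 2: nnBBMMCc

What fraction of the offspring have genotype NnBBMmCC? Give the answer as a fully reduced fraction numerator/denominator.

NnBbMmCc gametes: NBMC×1, NBMc×1, NBmC×1, NBmc×1, NbMC×1, NbMc×1, NbmC×1, Nbmc×1, nBMC×1, nBMc×1, nBmC×1, nBmc×1, nbMC×1, nbMc×1, nbmC×1, nbmc×1
nnBBMMCc gametes: nBMC×8, nBMc×8
NnBbMmCc×nnBBMMCc grid (16·16=256): NnBBMMCC=8 NnBBMMCc=16 NnBBMMcc=8 NnBBMmCC=8 NnBBMmCc=16 NnBBMmcc=8 NnBbMMCC=8 NnBbMMCc=16 NnBbMMcc=8 NnBbMmCC=8 NnBbMmCc=16 NnBbMmcc=8 nnBBMMCC=8 nnBBMMCc=16 nnBBMMcc=8 nnBBMmCC=8 nnBBMmCc=16 nnBBMmcc=8 nnBbMMCC=8 nnBbMMCc=16 nnBbMMcc=8 nnBbMmCC=8 nnBbMmCc=16 nnBbMmcc=8
NnBBMmCC hits 8/256; gcd=8; 8÷8/256÷8 = 1/32

P(NnBBMmCC) = 1/32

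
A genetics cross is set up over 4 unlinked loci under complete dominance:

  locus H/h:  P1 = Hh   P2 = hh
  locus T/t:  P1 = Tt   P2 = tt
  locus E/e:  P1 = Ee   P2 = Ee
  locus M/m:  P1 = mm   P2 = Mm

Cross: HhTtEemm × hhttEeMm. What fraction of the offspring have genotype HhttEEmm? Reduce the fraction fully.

P(HhttEEmm) = 1/32

HhTtEemm gametes: HTEm×2, HTem×2, HtEm×2, Htem×2, hTEm×2, hTem×2, htEm×2, htem×2
hhttEeMm gametes: htEM×4, htEm×4, hteM×4, htem×4
HhTtEemm×hhttEeMm grid (16·16=256): HhTtEEMm=8 HhTtEEmm=8 HhTtEeMm=16 HhTtEemm=16 HhTteeMm=8 HhTteemm=8 HhttEEMm=8 HhttEEmm=8 HhttEeMm=16 HhttEemm=16 HhtteeMm=8 Hhtteemm=8 hhTtEEMm=8 hhTtEEmm=8 hhTtEeMm=16 hhTtEemm=16 hhTteeMm=8 hhTteemm=8 hhttEEMm=8 hhttEEmm=8 hhttEeMm=16 hhttEemm=16 hhtteeMm=8 hhtteemm=8
HhttEEmm hits 8/256; gcd=8; 8÷8/256÷8 = 1/32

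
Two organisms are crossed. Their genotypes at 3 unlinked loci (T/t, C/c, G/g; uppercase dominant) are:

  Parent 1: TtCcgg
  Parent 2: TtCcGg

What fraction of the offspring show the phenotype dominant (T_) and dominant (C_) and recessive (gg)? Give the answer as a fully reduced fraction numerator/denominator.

P(T_ C_ gg) = 9/32

TtCcgg gametes: TCg×2, Tcg×2, tCg×2, tcg×2
TtCcGg gametes: TCG×1, TCg×1, TcG×1, Tcg×1, tCG×1, tCg×1, tcG×1, tcg×1
TtCcgg×TtCcGg grid (8·8=64): TTCCGg=2 TTCCgg=2 TTCcGg=4 TTCcgg=4 TTccGg=2 TTccgg=2 TtCCGg=4 TtCCgg=4 TtCcGg=8 TtCcgg=8 TtccGg=4 Ttccgg=4 ttCCGg=2 ttCCgg=2 ttCcGg=4 ttCcgg=4 ttccGg=2 ttccgg=2
T_ C_ gg hits 18/64; gcd=2; 18÷2/64÷2 = 9/32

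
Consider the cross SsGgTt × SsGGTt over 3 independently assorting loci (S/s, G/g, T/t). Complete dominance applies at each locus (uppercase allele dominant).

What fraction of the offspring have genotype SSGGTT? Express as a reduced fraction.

P(SSGGTT) = 1/32

SsGgTt gametes: SGT×1, SGt×1, SgT×1, Sgt×1, sGT×1, sGt×1, sgT×1, sgt×1
SsGGTt gametes: SGT×2, SGt×2, sGT×2, sGt×2
SsGgTt×SsGGTt grid (8·8=64): SSGGTT=2 SSGGTt=4 SSGGtt=2 SSGgTT=2 SSGgTt=4 SSGgtt=2 SsGGTT=4 SsGGTt=8 SsGGtt=4 SsGgTT=4 SsGgTt=8 SsGgtt=4 ssGGTT=2 ssGGTt=4 ssGGtt=2 ssGgTT=2 ssGgTt=4 ssGgtt=2
SSGGTT hits 2/64; gcd=2; 2÷2/64÷2 = 1/32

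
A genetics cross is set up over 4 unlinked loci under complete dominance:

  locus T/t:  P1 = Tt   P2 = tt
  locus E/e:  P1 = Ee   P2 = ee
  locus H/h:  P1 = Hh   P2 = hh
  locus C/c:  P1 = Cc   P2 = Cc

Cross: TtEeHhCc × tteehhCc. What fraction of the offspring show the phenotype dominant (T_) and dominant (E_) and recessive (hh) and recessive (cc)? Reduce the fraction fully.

P(T_ E_ hh cc) = 1/32

TtEeHhCc gametes: TEHC×1, TEHc×1, TEhC×1, TEhc×1, TeHC×1, TeHc×1, TehC×1, Tehc×1, tEHC×1, tEHc×1, tEhC×1, tEhc×1, teHC×1, teHc×1, tehC×1, tehc×1
tteehhCc gametes: tehC×8, tehc×8
TtEeHhCc×tteehhCc grid (16·16=256): TtEeHhCC=8 TtEeHhCc=16 TtEeHhcc=8 TtEehhCC=8 TtEehhCc=16 TtEehhcc=8 TteeHhCC=8 TteeHhCc=16 TteeHhcc=8 TteehhCC=8 TteehhCc=16 Tteehhcc=8 ttEeHhCC=8 ttEeHhCc=16 ttEeHhcc=8 ttEehhCC=8 ttEehhCc=16 ttEehhcc=8 tteeHhCC=8 tteeHhCc=16 tteeHhcc=8 tteehhCC=8 tteehhCc=16 tteehhcc=8
T_ E_ hh cc hits 8/256; gcd=8; 8÷8/256÷8 = 1/32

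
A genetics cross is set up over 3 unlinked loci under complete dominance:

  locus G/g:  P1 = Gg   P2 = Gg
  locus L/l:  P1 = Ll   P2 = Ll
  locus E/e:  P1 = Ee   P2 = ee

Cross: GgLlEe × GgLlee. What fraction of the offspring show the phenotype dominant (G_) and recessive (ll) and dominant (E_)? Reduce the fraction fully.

GgLlEe gametes: GLE×1, GLe×1, GlE×1, Gle×1, gLE×1, gLe×1, glE×1, gle×1
GgLlee gametes: GLe×2, Gle×2, gLe×2, gle×2
GgLlEe×GgLlee grid (8·8=64): GGLLEe=2 GGLLee=2 GGLlEe=4 GGLlee=4 GGllEe=2 GGllee=2 GgLLEe=4 GgLLee=4 GgLlEe=8 GgLlee=8 GgllEe=4 Ggllee=4 ggLLEe=2 ggLLee=2 ggLlEe=4 ggLlee=4 ggllEe=2 ggllee=2
G_ ll E_ hits 6/64; gcd=2; 6÷2/64÷2 = 3/32

P(G_ ll E_) = 3/32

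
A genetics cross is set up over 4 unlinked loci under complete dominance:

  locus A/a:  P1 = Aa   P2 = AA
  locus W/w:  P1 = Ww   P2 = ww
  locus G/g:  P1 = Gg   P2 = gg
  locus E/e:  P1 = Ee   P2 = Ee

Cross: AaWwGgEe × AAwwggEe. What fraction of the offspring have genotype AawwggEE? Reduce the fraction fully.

AaWwGgEe gametes: AWGE×1, AWGe×1, AWgE×1, AWge×1, AwGE×1, AwGe×1, AwgE×1, Awge×1, aWGE×1, aWGe×1, aWgE×1, aWge×1, awGE×1, awGe×1, awgE×1, awge×1
AAwwggEe gametes: AwgE×8, Awge×8
AaWwGgEe×AAwwggEe grid (16·16=256): AAWwGgEE=8 AAWwGgEe=16 AAWwGgee=8 AAWwggEE=8 AAWwggEe=16 AAWwggee=8 AAwwGgEE=8 AAwwGgEe=16 AAwwGgee=8 AAwwggEE=8 AAwwggEe=16 AAwwggee=8 AaWwGgEE=8 AaWwGgEe=16 AaWwGgee=8 AaWwggEE=8 AaWwggEe=16 AaWwggee=8 AawwGgEE=8 AawwGgEe=16 AawwGgee=8 AawwggEE=8 AawwggEe=16 Aawwggee=8
AawwggEE hits 8/256; gcd=8; 8÷8/256÷8 = 1/32

P(AawwggEE) = 1/32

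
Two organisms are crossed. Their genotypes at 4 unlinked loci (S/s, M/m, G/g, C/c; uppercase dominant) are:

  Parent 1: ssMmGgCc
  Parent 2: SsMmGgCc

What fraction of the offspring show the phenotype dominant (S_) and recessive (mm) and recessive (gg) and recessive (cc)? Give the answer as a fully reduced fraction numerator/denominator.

P(S_ mm gg cc) = 1/128

ssMmGgCc gametes: sMGC×2, sMGc×2, sMgC×2, sMgc×2, smGC×2, smGc×2, smgC×2, smgc×2
SsMmGgCc gametes: SMGC×1, SMGc×1, SMgC×1, SMgc×1, SmGC×1, SmGc×1, SmgC×1, Smgc×1, sMGC×1, sMGc×1, sMgC×1, sMgc×1, smGC×1, smGc×1, smgC×1, smgc×1
ssMmGgCc×SsMmGgCc grid (16·16=256): SsMMGGCC=2 SsMMGGCc=4 SsMMGGcc=2 SsMMGgCC=4 SsMMGgCc=8 SsMMGgcc=4 SsMMggCC=2 SsMMggCc=4 SsMMggcc=2 SsMmGGCC=4 SsMmGGCc=8 SsMmGGcc=4 SsMmGgCC=8 SsMmGgCc=16 SsMmGgcc=8 SsMmggCC=4 SsMmggCc=8 SsMmggcc=4 SsmmGGCC=2 SsmmGGCc=4 SsmmGGcc=2 SsmmGgCC=4 SsmmGgCc=8 SsmmGgcc=4 SsmmggCC=2 SsmmggCc=4 Ssmmggcc=2 ssMMGGCC=2 ssMMGGCc=4 ssMMGGcc=2 ssMMGgCC=4 ssMMGgCc=8 ssMMGgcc=4 ssMMggCC=2 ssMMggCc=4 ssMMggcc=2 ssMmGGCC=4 ssMmGGCc=8 ssMmGGcc=4 ssMmGgCC=8 ssMmGgCc=16 ssMmGgcc=8 ssMmggCC=4 ssMmggCc=8 ssMmggcc=4 ssmmGGCC=2 ssmmGGCc=4 ssmmGGcc=2 ssmmGgCC=4 ssmmGgCc=8 ssmmGgcc=4 ssmmggCC=2 ssmmggCc=4 ssmmggcc=2
S_ mm gg cc hits 2/256; gcd=2; 2÷2/256÷2 = 1/128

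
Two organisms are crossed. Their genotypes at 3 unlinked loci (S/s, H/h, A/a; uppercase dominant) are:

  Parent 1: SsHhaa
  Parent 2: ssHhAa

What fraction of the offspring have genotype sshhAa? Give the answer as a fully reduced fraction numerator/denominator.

P(sshhAa) = 1/16

SsHhaa gametes: SHa×2, Sha×2, sHa×2, sha×2
ssHhAa gametes: sHA×2, sHa×2, shA×2, sha×2
SsHhaa×ssHhAa grid (8·8=64): SsHHAa=4 SsHHaa=4 SsHhAa=8 SsHhaa=8 SshhAa=4 Sshhaa=4 ssHHAa=4 ssHHaa=4 ssHhAa=8 ssHhaa=8 sshhAa=4 sshhaa=4
sshhAa hits 4/64; gcd=4; 4÷4/64÷4 = 1/16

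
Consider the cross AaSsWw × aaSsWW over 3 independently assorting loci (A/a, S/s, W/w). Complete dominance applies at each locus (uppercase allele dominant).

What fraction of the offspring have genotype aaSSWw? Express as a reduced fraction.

AaSsWw gametes: ASW×1, ASw×1, AsW×1, Asw×1, aSW×1, aSw×1, asW×1, asw×1
aaSsWW gametes: aSW×4, asW×4
AaSsWw×aaSsWW grid (8·8=64): AaSSWW=4 AaSSWw=4 AaSsWW=8 AaSsWw=8 AassWW=4 AassWw=4 aaSSWW=4 aaSSWw=4 aaSsWW=8 aaSsWw=8 aassWW=4 aassWw=4
aaSSWw hits 4/64; gcd=4; 4÷4/64÷4 = 1/16

P(aaSSWw) = 1/16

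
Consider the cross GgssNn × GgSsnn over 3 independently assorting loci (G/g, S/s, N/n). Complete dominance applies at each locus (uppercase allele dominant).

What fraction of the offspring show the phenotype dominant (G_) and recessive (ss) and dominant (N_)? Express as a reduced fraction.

GgssNn gametes: GsN×2, Gsn×2, gsN×2, gsn×2
GgSsnn gametes: GSn×2, Gsn×2, gSn×2, gsn×2
GgssNn×GgSsnn grid (8·8=64): GGSsNn=4 GGSsnn=4 GGssNn=4 GGssnn=4 GgSsNn=8 GgSsnn=8 GgssNn=8 Ggssnn=8 ggSsNn=4 ggSsnn=4 ggssNn=4 ggssnn=4
G_ ss N_ hits 12/64; gcd=4; 12÷4/64÷4 = 3/16

P(G_ ss N_) = 3/16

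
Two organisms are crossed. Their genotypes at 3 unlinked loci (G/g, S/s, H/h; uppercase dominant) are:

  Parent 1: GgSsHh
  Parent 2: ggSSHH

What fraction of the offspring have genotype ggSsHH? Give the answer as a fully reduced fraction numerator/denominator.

P(ggSsHH) = 1/8

GgSsHh gametes: GSH×1, GSh×1, GsH×1, Gsh×1, gSH×1, gSh×1, gsH×1, gsh×1
ggSSHH gametes: gSH×8
GgSsHh×ggSSHH grid (8·8=64): GgSSHH=8 GgSSHh=8 GgSsHH=8 GgSsHh=8 ggSSHH=8 ggSSHh=8 ggSsHH=8 ggSsHh=8
ggSsHH hits 8/64; gcd=8; 8÷8/64÷8 = 1/8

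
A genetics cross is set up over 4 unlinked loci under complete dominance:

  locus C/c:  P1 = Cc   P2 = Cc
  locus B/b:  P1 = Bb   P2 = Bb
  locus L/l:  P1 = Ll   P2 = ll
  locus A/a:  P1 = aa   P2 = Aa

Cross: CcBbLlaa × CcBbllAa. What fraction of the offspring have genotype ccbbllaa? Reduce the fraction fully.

CcBbLlaa gametes: CBLa×2, CBla×2, CbLa×2, Cbla×2, cBLa×2, cBla×2, cbLa×2, cbla×2
CcBbllAa gametes: CBlA×2, CBla×2, CblA×2, Cbla×2, cBlA×2, cBla×2, cblA×2, cbla×2
CcBbLlaa×CcBbllAa grid (16·16=256): CCBBLlAa=4 CCBBLlaa=4 CCBBllAa=4 CCBBllaa=4 CCBbLlAa=8 CCBbLlaa=8 CCBbllAa=8 CCBbllaa=8 CCbbLlAa=4 CCbbLlaa=4 CCbbllAa=4 CCbbllaa=4 CcBBLlAa=8 CcBBLlaa=8 CcBBllAa=8 CcBBllaa=8 CcBbLlAa=16 CcBbLlaa=16 CcBbllAa=16 CcBbllaa=16 CcbbLlAa=8 CcbbLlaa=8 CcbbllAa=8 Ccbbllaa=8 ccBBLlAa=4 ccBBLlaa=4 ccBBllAa=4 ccBBllaa=4 ccBbLlAa=8 ccBbLlaa=8 ccBbllAa=8 ccBbllaa=8 ccbbLlAa=4 ccbbLlaa=4 ccbbllAa=4 ccbbllaa=4
ccbbllaa hits 4/256; gcd=4; 4÷4/256÷4 = 1/64

P(ccbbllaa) = 1/64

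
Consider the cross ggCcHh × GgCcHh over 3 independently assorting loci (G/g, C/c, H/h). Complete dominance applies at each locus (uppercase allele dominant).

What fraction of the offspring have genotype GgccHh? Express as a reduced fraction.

ggCcHh gametes: gCH×2, gCh×2, gcH×2, gch×2
GgCcHh gametes: GCH×1, GCh×1, GcH×1, Gch×1, gCH×1, gCh×1, gcH×1, gch×1
ggCcHh×GgCcHh grid (8·8=64): GgCCHH=2 GgCCHh=4 GgCChh=2 GgCcHH=4 GgCcHh=8 GgCchh=4 GgccHH=2 GgccHh=4 Ggcchh=2 ggCCHH=2 ggCCHh=4 ggCChh=2 ggCcHH=4 ggCcHh=8 ggCchh=4 ggccHH=2 ggccHh=4 ggcchh=2
GgccHh hits 4/64; gcd=4; 4÷4/64÷4 = 1/16

P(GgccHh) = 1/16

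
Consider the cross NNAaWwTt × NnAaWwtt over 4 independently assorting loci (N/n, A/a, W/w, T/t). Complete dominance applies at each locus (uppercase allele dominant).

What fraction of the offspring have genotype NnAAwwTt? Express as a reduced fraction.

NNAaWwTt gametes: NAWT×2, NAWt×2, NAwT×2, NAwt×2, NaWT×2, NaWt×2, NawT×2, Nawt×2
NnAaWwtt gametes: NAWt×2, NAwt×2, NaWt×2, Nawt×2, nAWt×2, nAwt×2, naWt×2, nawt×2
NNAaWwTt×NnAaWwtt grid (16·16=256): NNAAWWTt=4 NNAAWWtt=4 NNAAWwTt=8 NNAAWwtt=8 NNAAwwTt=4 NNAAwwtt=4 NNAaWWTt=8 NNAaWWtt=8 NNAaWwTt=16 NNAaWwtt=16 NNAawwTt=8 NNAawwtt=8 NNaaWWTt=4 NNaaWWtt=4 NNaaWwTt=8 NNaaWwtt=8 NNaawwTt=4 NNaawwtt=4 NnAAWWTt=4 NnAAWWtt=4 NnAAWwTt=8 NnAAWwtt=8 NnAAwwTt=4 NnAAwwtt=4 NnAaWWTt=8 NnAaWWtt=8 NnAaWwTt=16 NnAaWwtt=16 NnAawwTt=8 NnAawwtt=8 NnaaWWTt=4 NnaaWWtt=4 NnaaWwTt=8 NnaaWwtt=8 NnaawwTt=4 Nnaawwtt=4
NnAAwwTt hits 4/256; gcd=4; 4÷4/256÷4 = 1/64

P(NnAAwwTt) = 1/64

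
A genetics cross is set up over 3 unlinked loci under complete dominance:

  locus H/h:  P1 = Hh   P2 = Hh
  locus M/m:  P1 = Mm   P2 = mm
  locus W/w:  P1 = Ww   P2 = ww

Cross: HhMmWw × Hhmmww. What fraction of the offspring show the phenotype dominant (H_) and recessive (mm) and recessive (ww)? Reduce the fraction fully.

P(H_ mm ww) = 3/16

HhMmWw gametes: HMW×1, HMw×1, HmW×1, Hmw×1, hMW×1, hMw×1, hmW×1, hmw×1
Hhmmww gametes: Hmw×4, hmw×4
HhMmWw×Hhmmww grid (8·8=64): HHMmWw=4 HHMmww=4 HHmmWw=4 HHmmww=4 HhMmWw=8 HhMmww=8 HhmmWw=8 Hhmmww=8 hhMmWw=4 hhMmww=4 hhmmWw=4 hhmmww=4
H_ mm ww hits 12/64; gcd=4; 12÷4/64÷4 = 3/16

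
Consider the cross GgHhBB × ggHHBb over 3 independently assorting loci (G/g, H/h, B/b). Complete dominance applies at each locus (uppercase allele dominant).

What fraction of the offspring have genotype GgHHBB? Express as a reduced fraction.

P(GgHHBB) = 1/8

GgHhBB gametes: GHB×2, GhB×2, gHB×2, ghB×2
ggHHBb gametes: gHB×4, gHb×4
GgHhBB×ggHHBb grid (8·8=64): GgHHBB=8 GgHHBb=8 GgHhBB=8 GgHhBb=8 ggHHBB=8 ggHHBb=8 ggHhBB=8 ggHhBb=8
GgHHBB hits 8/64; gcd=8; 8÷8/64÷8 = 1/8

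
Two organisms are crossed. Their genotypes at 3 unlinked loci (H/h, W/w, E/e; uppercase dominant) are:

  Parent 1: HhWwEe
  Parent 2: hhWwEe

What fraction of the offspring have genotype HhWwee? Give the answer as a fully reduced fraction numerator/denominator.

HhWwEe gametes: HWE×1, HWe×1, HwE×1, Hwe×1, hWE×1, hWe×1, hwE×1, hwe×1
hhWwEe gametes: hWE×2, hWe×2, hwE×2, hwe×2
HhWwEe×hhWwEe grid (8·8=64): HhWWEE=2 HhWWEe=4 HhWWee=2 HhWwEE=4 HhWwEe=8 HhWwee=4 HhwwEE=2 HhwwEe=4 Hhwwee=2 hhWWEE=2 hhWWEe=4 hhWWee=2 hhWwEE=4 hhWwEe=8 hhWwee=4 hhwwEE=2 hhwwEe=4 hhwwee=2
HhWwee hits 4/64; gcd=4; 4÷4/64÷4 = 1/16

P(HhWwee) = 1/16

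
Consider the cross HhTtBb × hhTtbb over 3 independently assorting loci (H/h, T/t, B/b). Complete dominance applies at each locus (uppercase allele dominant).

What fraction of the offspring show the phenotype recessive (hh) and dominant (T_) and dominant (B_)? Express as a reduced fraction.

HhTtBb gametes: HTB×1, HTb×1, HtB×1, Htb×1, hTB×1, hTb×1, htB×1, htb×1
hhTtbb gametes: hTb×4, htb×4
HhTtBb×hhTtbb grid (8·8=64): HhTTBb=4 HhTTbb=4 HhTtBb=8 HhTtbb=8 HhttBb=4 Hhttbb=4 hhTTBb=4 hhTTbb=4 hhTtBb=8 hhTtbb=8 hhttBb=4 hhttbb=4
hh T_ B_ hits 12/64; gcd=4; 12÷4/64÷4 = 3/16

P(hh T_ B_) = 3/16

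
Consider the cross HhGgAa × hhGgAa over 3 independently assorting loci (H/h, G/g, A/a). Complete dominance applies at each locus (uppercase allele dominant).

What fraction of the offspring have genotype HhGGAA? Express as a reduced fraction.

HhGgAa gametes: HGA×1, HGa×1, HgA×1, Hga×1, hGA×1, hGa×1, hgA×1, hga×1
hhGgAa gametes: hGA×2, hGa×2, hgA×2, hga×2
HhGgAa×hhGgAa grid (8·8=64): HhGGAA=2 HhGGAa=4 HhGGaa=2 HhGgAA=4 HhGgAa=8 HhGgaa=4 HhggAA=2 HhggAa=4 Hhggaa=2 hhGGAA=2 hhGGAa=4 hhGGaa=2 hhGgAA=4 hhGgAa=8 hhGgaa=4 hhggAA=2 hhggAa=4 hhggaa=2
HhGGAA hits 2/64; gcd=2; 2÷2/64÷2 = 1/32

P(HhGGAA) = 1/32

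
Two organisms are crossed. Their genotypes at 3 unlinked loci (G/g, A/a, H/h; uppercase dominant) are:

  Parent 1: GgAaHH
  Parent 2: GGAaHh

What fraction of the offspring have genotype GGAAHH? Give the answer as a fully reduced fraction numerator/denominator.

P(GGAAHH) = 1/16

GgAaHH gametes: GAH×2, GaH×2, gAH×2, gaH×2
GGAaHh gametes: GAH×2, GAh×2, GaH×2, Gah×2
GgAaHH×GGAaHh grid (8·8=64): GGAAHH=4 GGAAHh=4 GGAaHH=8 GGAaHh=8 GGaaHH=4 GGaaHh=4 GgAAHH=4 GgAAHh=4 GgAaHH=8 GgAaHh=8 GgaaHH=4 GgaaHh=4
GGAAHH hits 4/64; gcd=4; 4÷4/64÷4 = 1/16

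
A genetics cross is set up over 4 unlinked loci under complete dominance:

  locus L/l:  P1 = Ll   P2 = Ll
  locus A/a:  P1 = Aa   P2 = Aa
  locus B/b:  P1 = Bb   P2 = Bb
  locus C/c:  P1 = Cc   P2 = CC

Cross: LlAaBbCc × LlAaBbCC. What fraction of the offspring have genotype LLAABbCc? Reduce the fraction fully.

P(LLAABbCc) = 1/64

LlAaBbCc gametes: LABC×1, LABc×1, LAbC×1, LAbc×1, LaBC×1, LaBc×1, LabC×1, Labc×1, lABC×1, lABc×1, lAbC×1, lAbc×1, laBC×1, laBc×1, labC×1, labc×1
LlAaBbCC gametes: LABC×2, LAbC×2, LaBC×2, LabC×2, lABC×2, lAbC×2, laBC×2, labC×2
LlAaBbCc×LlAaBbCC grid (16·16=256): LLAABBCC=2 LLAABBCc=2 LLAABbCC=4 LLAABbCc=4 LLAAbbCC=2 LLAAbbCc=2 LLAaBBCC=4 LLAaBBCc=4 LLAaBbCC=8 LLAaBbCc=8 LLAabbCC=4 LLAabbCc=4 LLaaBBCC=2 LLaaBBCc=2 LLaaBbCC=4 LLaaBbCc=4 LLaabbCC=2 LLaabbCc=2 LlAABBCC=4 LlAABBCc=4 LlAABbCC=8 LlAABbCc=8 LlAAbbCC=4 LlAAbbCc=4 LlAaBBCC=8 LlAaBBCc=8 LlAaBbCC=16 LlAaBbCc=16 LlAabbCC=8 LlAabbCc=8 LlaaBBCC=4 LlaaBBCc=4 LlaaBbCC=8 LlaaBbCc=8 LlaabbCC=4 LlaabbCc=4 llAABBCC=2 llAABBCc=2 llAABbCC=4 llAABbCc=4 llAAbbCC=2 llAAbbCc=2 llAaBBCC=4 llAaBBCc=4 llAaBbCC=8 llAaBbCc=8 llAabbCC=4 llAabbCc=4 llaaBBCC=2 llaaBBCc=2 llaaBbCC=4 llaaBbCc=4 llaabbCC=2 llaabbCc=2
LLAABbCc hits 4/256; gcd=4; 4÷4/256÷4 = 1/64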